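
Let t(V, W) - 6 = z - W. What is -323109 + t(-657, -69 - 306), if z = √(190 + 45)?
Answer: -322728 + √235 ≈ -3.2271e+5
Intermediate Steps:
z = √235 ≈ 15.330
t(V, W) = 6 + √235 - W (t(V, W) = 6 + (√235 - W) = 6 + √235 - W)
-323109 + t(-657, -69 - 306) = -323109 + (6 + √235 - (-69 - 306)) = -323109 + (6 + √235 - 1*(-375)) = -323109 + (6 + √235 + 375) = -323109 + (381 + √235) = -322728 + √235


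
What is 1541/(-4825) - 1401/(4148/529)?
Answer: -3582339493/20014100 ≈ -178.99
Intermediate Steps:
1541/(-4825) - 1401/(4148/529) = 1541*(-1/4825) - 1401/(4148*(1/529)) = -1541/4825 - 1401/4148/529 = -1541/4825 - 1401*529/4148 = -1541/4825 - 741129/4148 = -3582339493/20014100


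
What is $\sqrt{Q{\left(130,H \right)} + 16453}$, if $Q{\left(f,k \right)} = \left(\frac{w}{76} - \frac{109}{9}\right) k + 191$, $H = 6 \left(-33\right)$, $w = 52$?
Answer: $\frac{2 \sqrt{1706314}}{19} \approx 137.5$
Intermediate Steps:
$H = -198$
$Q{\left(f,k \right)} = 191 - \frac{1954 k}{171}$ ($Q{\left(f,k \right)} = \left(\frac{52}{76} - \frac{109}{9}\right) k + 191 = \left(52 \cdot \frac{1}{76} - \frac{109}{9}\right) k + 191 = \left(\frac{13}{19} - \frac{109}{9}\right) k + 191 = - \frac{1954 k}{171} + 191 = 191 - \frac{1954 k}{171}$)
$\sqrt{Q{\left(130,H \right)} + 16453} = \sqrt{\left(191 - - \frac{42988}{19}\right) + 16453} = \sqrt{\left(191 + \frac{42988}{19}\right) + 16453} = \sqrt{\frac{46617}{19} + 16453} = \sqrt{\frac{359224}{19}} = \frac{2 \sqrt{1706314}}{19}$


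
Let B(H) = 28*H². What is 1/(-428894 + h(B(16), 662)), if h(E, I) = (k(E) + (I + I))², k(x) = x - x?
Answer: 1/1324082 ≈ 7.5524e-7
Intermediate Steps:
k(x) = 0
h(E, I) = 4*I² (h(E, I) = (0 + (I + I))² = (0 + 2*I)² = (2*I)² = 4*I²)
1/(-428894 + h(B(16), 662)) = 1/(-428894 + 4*662²) = 1/(-428894 + 4*438244) = 1/(-428894 + 1752976) = 1/1324082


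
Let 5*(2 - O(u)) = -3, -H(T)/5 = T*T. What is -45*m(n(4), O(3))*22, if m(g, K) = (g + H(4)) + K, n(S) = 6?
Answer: 70686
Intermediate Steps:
H(T) = -5*T² (H(T) = -5*T*T = -5*T²)
O(u) = 13/5 (O(u) = 2 - ⅕*(-3) = 2 + ⅗ = 13/5)
m(g, K) = -80 + K + g (m(g, K) = (g - 5*4²) + K = (g - 5*16) + K = (g - 80) + K = (-80 + g) + K = -80 + K + g)
-45*m(n(4), O(3))*22 = -45*(-80 + 13/5 + 6)*22 = -45*(-357/5)*22 = 3213*22 = 70686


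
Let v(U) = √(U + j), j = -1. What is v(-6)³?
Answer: -7*I*√7 ≈ -18.52*I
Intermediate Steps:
v(U) = √(-1 + U) (v(U) = √(U - 1) = √(-1 + U))
v(-6)³ = (√(-1 - 6))³ = (√(-7))³ = (I*√7)³ = -7*I*√7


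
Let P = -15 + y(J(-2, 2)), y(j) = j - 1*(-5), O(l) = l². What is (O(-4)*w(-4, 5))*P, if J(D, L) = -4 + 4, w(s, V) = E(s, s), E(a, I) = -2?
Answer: 320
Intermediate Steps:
w(s, V) = -2
J(D, L) = 0
y(j) = 5 + j (y(j) = j + 5 = 5 + j)
P = -10 (P = -15 + (5 + 0) = -15 + 5 = -10)
(O(-4)*w(-4, 5))*P = ((-4)²*(-2))*(-10) = (16*(-2))*(-10) = -32*(-10) = 320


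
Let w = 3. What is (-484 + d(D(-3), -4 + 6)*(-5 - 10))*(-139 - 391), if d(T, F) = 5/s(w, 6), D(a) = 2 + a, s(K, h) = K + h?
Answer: 782810/3 ≈ 2.6094e+5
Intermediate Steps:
d(T, F) = 5/9 (d(T, F) = 5/(3 + 6) = 5/9)
(-484 + d(D(-3), -4 + 6)*(-5 - 10))*(-139 - 391) = (-484 + 5*(-5 - 10)/9)*(-139 - 391) = (-484 + (5/9)*(-15))*(-530) = (-484 - 25/3)*(-530) = -1477/3*(-530) = 782810/3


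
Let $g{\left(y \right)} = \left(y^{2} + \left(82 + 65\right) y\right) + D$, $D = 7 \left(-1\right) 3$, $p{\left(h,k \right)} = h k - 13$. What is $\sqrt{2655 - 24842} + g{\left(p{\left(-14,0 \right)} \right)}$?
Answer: $-1763 + i \sqrt{22187} \approx -1763.0 + 148.95 i$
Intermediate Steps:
$p{\left(h,k \right)} = -13 + h k$
$D = -21$ ($D = \left(-7\right) 3 = -21$)
$g{\left(y \right)} = -21 + y^{2} + 147 y$ ($g{\left(y \right)} = \left(y^{2} + \left(82 + 65\right) y\right) - 21 = \left(y^{2} + 147 y\right) - 21 = -21 + y^{2} + 147 y$)
$\sqrt{2655 - 24842} + g{\left(p{\left(-14,0 \right)} \right)} = \sqrt{2655 - 24842} + \left(-21 + \left(-13 - 0\right)^{2} + 147 \left(-13 - 0\right)\right) = \sqrt{-22187} + \left(-21 + \left(-13 + 0\right)^{2} + 147 \left(-13 + 0\right)\right) = i \sqrt{22187} + \left(-21 + \left(-13\right)^{2} + 147 \left(-13\right)\right) = i \sqrt{22187} - 1763 = -1763 + i \sqrt{22187}$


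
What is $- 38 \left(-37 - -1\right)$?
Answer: $1368$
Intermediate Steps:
$- 38 \left(-37 - -1\right) = - 38 \left(-37 + \left(-1 + 2\right)\right) = - 38 \left(-37 + 1\right) = \left(-38\right) \left(-36\right) = 1368$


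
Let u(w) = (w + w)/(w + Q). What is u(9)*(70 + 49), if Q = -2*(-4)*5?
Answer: 306/7 ≈ 43.714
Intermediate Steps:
Q = 40 (Q = 8*5 = 40)
u(w) = 2*w/(40 + w) (u(w) = (w + w)/(w + 40) = (2*w)/(40 + w) = 2*w/(40 + w))
u(9)*(70 + 49) = (2*9/(40 + 9))*(70 + 49) = (2*9/49)*119 = (2*9*(1/49))*119 = (18/49)*119 = 306/7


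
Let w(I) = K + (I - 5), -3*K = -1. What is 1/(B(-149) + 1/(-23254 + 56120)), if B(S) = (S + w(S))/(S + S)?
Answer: 14691102/14921611 ≈ 0.98455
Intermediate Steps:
K = ⅓ (K = -⅓*(-1) = ⅓ ≈ 0.33333)
w(I) = -14/3 + I (w(I) = ⅓ + (I - 5) = ⅓ + (-5 + I) = -14/3 + I)
B(S) = (-14/3 + 2*S)/(2*S) (B(S) = (S + (-14/3 + S))/(S + S) = (-14/3 + 2*S)/((2*S)) = (-14/3 + 2*S)*(1/(2*S)) = (-14/3 + 2*S)/(2*S))
1/(B(-149) + 1/(-23254 + 56120)) = 1/((-7/3 - 149)/(-149) + 1/(-23254 + 56120)) = 1/(-1/149*(-454/3) + 1/32866) = 1/(454/447 + 1/32866) = 1/(14921611/14691102) = 14691102/14921611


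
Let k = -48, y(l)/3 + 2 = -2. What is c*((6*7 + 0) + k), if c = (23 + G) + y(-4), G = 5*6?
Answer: -246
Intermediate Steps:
y(l) = -12 (y(l) = -6 + 3*(-2) = -6 - 6 = -12)
G = 30
c = 41 (c = (23 + 30) - 12 = 53 - 12 = 41)
c*((6*7 + 0) + k) = 41*((6*7 + 0) - 48) = 41*((42 + 0) - 48) = 41*(42 - 48) = 41*(-6) = -246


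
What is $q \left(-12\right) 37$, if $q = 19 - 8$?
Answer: $-4884$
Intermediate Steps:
$q = 11$ ($q = 19 - 8 = 11$)
$q \left(-12\right) 37 = 11 \left(-12\right) 37 = \left(-132\right) 37 = -4884$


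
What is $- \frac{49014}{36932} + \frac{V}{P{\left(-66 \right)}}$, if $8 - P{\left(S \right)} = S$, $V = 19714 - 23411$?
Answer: $- \frac{2502940}{48803} \approx -51.287$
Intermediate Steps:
$V = -3697$
$P{\left(S \right)} = 8 - S$
$- \frac{49014}{36932} + \frac{V}{P{\left(-66 \right)}} = - \frac{49014}{36932} - \frac{3697}{8 - -66} = \left(-49014\right) \frac{1}{36932} - \frac{3697}{8 + 66} = - \frac{3501}{2638} - \frac{3697}{74} = - \frac{2502940}{48803}$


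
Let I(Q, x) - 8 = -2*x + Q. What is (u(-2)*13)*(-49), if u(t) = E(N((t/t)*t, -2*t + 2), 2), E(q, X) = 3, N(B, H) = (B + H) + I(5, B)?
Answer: -1911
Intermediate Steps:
I(Q, x) = 8 + Q - 2*x (I(Q, x) = 8 + (-2*x + Q) = 8 + (Q - 2*x) = 8 + Q - 2*x)
N(B, H) = 13 + H - B (N(B, H) = (B + H) + (8 + 5 - 2*B) = (B + H) + (13 - 2*B) = 13 + H - B)
u(t) = 3
(u(-2)*13)*(-49) = (3*13)*(-49) = 39*(-49) = -1911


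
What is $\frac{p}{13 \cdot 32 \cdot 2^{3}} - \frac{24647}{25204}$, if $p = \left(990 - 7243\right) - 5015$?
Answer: $- \frac{22876493}{5242432} \approx -4.3637$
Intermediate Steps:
$p = -11268$ ($p = -6253 - 5015 = -11268$)
$\frac{p}{13 \cdot 32 \cdot 2^{3}} - \frac{24647}{25204} = - \frac{11268}{13 \cdot 32 \cdot 2^{3}} - \frac{24647}{25204} = - \frac{11268}{416 \cdot 8} - \frac{24647}{25204} = - \frac{11268}{3328} - \frac{24647}{25204} = \left(-11268\right) \frac{1}{3328} - \frac{24647}{25204} = - \frac{2817}{832} - \frac{24647}{25204} = - \frac{22876493}{5242432}$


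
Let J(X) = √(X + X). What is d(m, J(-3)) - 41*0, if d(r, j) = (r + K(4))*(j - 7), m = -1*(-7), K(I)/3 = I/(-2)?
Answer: -7 + I*√6 ≈ -7.0 + 2.4495*I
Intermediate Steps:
K(I) = -3*I/2 (K(I) = 3*(I/(-2)) = 3*(I*(-½)) = 3*(-I/2) = -3*I/2)
J(X) = √2*√X (J(X) = √(2*X) = √2*√X)
m = 7
d(r, j) = (-7 + j)*(-6 + r) (d(r, j) = (r - 3/2*4)*(j - 7) = (r - 6)*(-7 + j) = (-6 + r)*(-7 + j) = (-7 + j)*(-6 + r))
d(m, J(-3)) - 41*0 = (42 - 7*7 - 6*√2*√(-3) + (√2*√(-3))*7) - 41*0 = (42 - 49 - 6*√2*I*√3 + (√2*(I*√3))*7) + 0 = (42 - 49 - 6*I*√6 + (I*√6)*7) + 0 = (42 - 49 - 6*I*√6 + 7*I*√6) + 0 = (-7 + I*√6) + 0 = -7 + I*√6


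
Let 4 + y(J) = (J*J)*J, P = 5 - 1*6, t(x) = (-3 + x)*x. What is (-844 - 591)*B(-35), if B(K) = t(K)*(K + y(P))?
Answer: 76342000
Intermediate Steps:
t(x) = x*(-3 + x)
P = -1 (P = 5 - 6 = -1)
y(J) = -4 + J³ (y(J) = -4 + (J*J)*J = -4 + J²*J = -4 + J³)
B(K) = K*(-5 + K)*(-3 + K) (B(K) = (K*(-3 + K))*(K + (-4 + (-1)³)) = (K*(-3 + K))*(K + (-4 - 1)) = (K*(-3 + K))*(K - 5) = (K*(-3 + K))*(-5 + K) = K*(-5 + K)*(-3 + K))
(-844 - 591)*B(-35) = (-844 - 591)*(-35*(-5 - 35)*(-3 - 35)) = -(-50225)*(-40)*(-38) = -1435*(-53200) = 76342000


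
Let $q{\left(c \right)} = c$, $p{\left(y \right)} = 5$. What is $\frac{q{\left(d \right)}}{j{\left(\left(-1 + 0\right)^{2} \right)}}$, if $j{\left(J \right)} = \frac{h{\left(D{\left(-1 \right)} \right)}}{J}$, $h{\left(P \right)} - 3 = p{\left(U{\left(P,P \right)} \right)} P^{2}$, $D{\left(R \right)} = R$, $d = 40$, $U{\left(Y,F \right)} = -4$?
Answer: $5$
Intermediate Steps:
$h{\left(P \right)} = 3 + 5 P^{2}$
$j{\left(J \right)} = \frac{8}{J}$ ($j{\left(J \right)} = \frac{3 + 5 \left(-1\right)^{2}}{J} = \frac{3 + 5 \cdot 1}{J} = \frac{3 + 5}{J} = \frac{8}{J}$)
$\frac{q{\left(d \right)}}{j{\left(\left(-1 + 0\right)^{2} \right)}} = \frac{40}{8 \frac{1}{\left(-1 + 0\right)^{2}}} = \frac{40}{8 \frac{1}{\left(-1\right)^{2}}} = \frac{40}{8 \cdot 1^{-1}} = \frac{40}{8 \cdot 1} = \frac{40}{8} = 40 \cdot \frac{1}{8} = 5$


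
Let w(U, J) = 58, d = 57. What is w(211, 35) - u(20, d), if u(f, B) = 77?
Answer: -19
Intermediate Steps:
w(211, 35) - u(20, d) = 58 - 1*77 = 58 - 77 = -19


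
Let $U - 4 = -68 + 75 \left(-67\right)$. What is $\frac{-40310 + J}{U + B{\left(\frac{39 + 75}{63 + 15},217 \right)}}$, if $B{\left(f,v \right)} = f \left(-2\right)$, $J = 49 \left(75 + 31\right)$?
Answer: $\frac{456508}{66195} \approx 6.8964$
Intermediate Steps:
$J = 5194$ ($J = 49 \cdot 106 = 5194$)
$B{\left(f,v \right)} = - 2 f$
$U = -5089$ ($U = 4 + \left(-68 + 75 \left(-67\right)\right) = 4 - 5093 = -5089$)
$\frac{-40310 + J}{U + B{\left(\frac{39 + 75}{63 + 15},217 \right)}} = \frac{-40310 + 5194}{-5089 - 2 \frac{39 + 75}{63 + 15}} = - \frac{35116}{-5089 - 2 \cdot \frac{114}{78}} = - \frac{35116}{-5089 - 2 \cdot 114 \cdot \frac{1}{78}} = - \frac{35116}{-5089 - \frac{38}{13}} = - \frac{35116}{- \frac{66195}{13}} = \left(-35116\right) \left(- \frac{13}{66195}\right) = \frac{456508}{66195}$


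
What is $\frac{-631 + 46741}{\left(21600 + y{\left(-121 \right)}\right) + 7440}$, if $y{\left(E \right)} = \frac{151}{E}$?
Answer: $\frac{5579310}{3513689} \approx 1.5879$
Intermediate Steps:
$\frac{-631 + 46741}{\left(21600 + y{\left(-121 \right)}\right) + 7440} = \frac{-631 + 46741}{\left(21600 + \frac{151}{-121}\right) + 7440} = \frac{46110}{\left(21600 + 151 \left(- \frac{1}{121}\right)\right) + 7440} = \frac{46110}{\left(21600 - \frac{151}{121}\right) + 7440} = \frac{46110}{\frac{2613449}{121} + 7440} = \frac{46110}{\frac{3513689}{121}} = 46110 \cdot \frac{121}{3513689} = \frac{5579310}{3513689}$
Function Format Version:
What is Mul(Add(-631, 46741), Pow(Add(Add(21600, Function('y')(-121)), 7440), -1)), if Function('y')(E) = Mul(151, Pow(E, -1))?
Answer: Rational(5579310, 3513689) ≈ 1.5879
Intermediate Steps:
Mul(Add(-631, 46741), Pow(Add(Add(21600, Function('y')(-121)), 7440), -1)) = Mul(Add(-631, 46741), Pow(Add(Add(21600, Mul(151, Pow(-121, -1))), 7440), -1)) = Mul(46110, Pow(Add(Add(21600, Mul(151, Rational(-1, 121))), 7440), -1)) = Mul(46110, Pow(Add(Add(21600, Rational(-151, 121)), 7440), -1)) = Mul(46110, Pow(Add(Rational(2613449, 121), 7440), -1)) = Mul(46110, Pow(Rational(3513689, 121), -1)) = Mul(46110, Rational(121, 3513689)) = Rational(5579310, 3513689)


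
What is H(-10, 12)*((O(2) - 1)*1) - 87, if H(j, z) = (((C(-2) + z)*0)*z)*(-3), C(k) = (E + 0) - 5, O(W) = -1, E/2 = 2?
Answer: -87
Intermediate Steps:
E = 4 (E = 2*2 = 4)
C(k) = -1 (C(k) = (4 + 0) - 5 = 4 - 5 = -1)
H(j, z) = 0 (H(j, z) = (((-1 + z)*0)*z)*(-3) = (0*z)*(-3) = 0*(-3) = 0)
H(-10, 12)*((O(2) - 1)*1) - 87 = 0*((-1 - 1)*1) - 87 = 0*(-2*1) - 87 = 0*(-2) - 87 = 0 - 87 = -87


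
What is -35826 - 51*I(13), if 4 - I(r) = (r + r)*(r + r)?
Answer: -1554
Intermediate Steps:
I(r) = 4 - 4*r² (I(r) = 4 - (r + r)*(r + r) = 4 - 2*r*2*r = 4 - 4*r²)
-35826 - 51*I(13) = -35826 - 51*(4 - 4*13²) = -35826 - 51*(4 - 4*169) = -35826 - 51*(4 - 676) = -35826 - 51*(-672) = -35826 - 1*(-34272) = -35826 + 34272 = -1554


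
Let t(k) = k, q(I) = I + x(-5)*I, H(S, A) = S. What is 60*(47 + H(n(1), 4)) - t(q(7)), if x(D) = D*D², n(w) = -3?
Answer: 3508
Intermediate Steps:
x(D) = D³
q(I) = -124*I (q(I) = I + (-5)³*I = I - 125*I = -124*I)
60*(47 + H(n(1), 4)) - t(q(7)) = 60*(47 - 3) - (-124)*7 = 60*44 - 1*(-868) = 2640 + 868 = 3508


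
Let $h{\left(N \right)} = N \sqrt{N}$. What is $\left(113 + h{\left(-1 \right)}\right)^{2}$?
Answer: $\left(113 - i\right)^{2} \approx 12768.0 - 226.0 i$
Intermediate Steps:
$h{\left(N \right)} = N^{\frac{3}{2}}$
$\left(113 + h{\left(-1 \right)}\right)^{2} = \left(113 + \left(-1\right)^{\frac{3}{2}}\right)^{2} = \left(113 - i\right)^{2}$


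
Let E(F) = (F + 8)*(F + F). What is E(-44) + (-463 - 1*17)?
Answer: 2688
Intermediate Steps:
E(F) = 2*F*(8 + F) (E(F) = (8 + F)*(2*F) = 2*F*(8 + F))
E(-44) + (-463 - 1*17) = 2*(-44)*(8 - 44) + (-463 - 1*17) = 2*(-44)*(-36) + (-463 - 17) = 3168 - 480 = 2688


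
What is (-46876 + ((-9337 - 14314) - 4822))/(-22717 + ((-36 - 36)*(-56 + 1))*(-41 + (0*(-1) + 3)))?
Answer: 499/1147 ≈ 0.43505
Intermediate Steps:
(-46876 + ((-9337 - 14314) - 4822))/(-22717 + ((-36 - 36)*(-56 + 1))*(-41 + (0*(-1) + 3))) = (-46876 + (-23651 - 4822))/(-22717 + (-72*(-55))*(-41 + (0 + 3))) = (-46876 - 28473)/(-22717 + 3960*(-41 + 3)) = -75349/(-22717 + 3960*(-38)) = -75349/(-22717 - 150480) = -75349/(-173197) = -75349*(-1/173197) = 499/1147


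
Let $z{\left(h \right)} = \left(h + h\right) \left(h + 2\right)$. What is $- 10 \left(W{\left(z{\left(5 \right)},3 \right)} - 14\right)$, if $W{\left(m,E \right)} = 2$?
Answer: $120$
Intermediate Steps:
$z{\left(h \right)} = 2 h \left(2 + h\right)$
$- 10 \left(W{\left(z{\left(5 \right)},3 \right)} - 14\right) = - 10 \left(2 - 14\right) = \left(-10\right) \left(-12\right) = 120$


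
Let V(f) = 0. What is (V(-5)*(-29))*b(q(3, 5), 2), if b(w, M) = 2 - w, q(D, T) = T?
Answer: 0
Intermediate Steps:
(V(-5)*(-29))*b(q(3, 5), 2) = (0*(-29))*(2 - 1*5) = 0*(2 - 5) = 0*(-3) = 0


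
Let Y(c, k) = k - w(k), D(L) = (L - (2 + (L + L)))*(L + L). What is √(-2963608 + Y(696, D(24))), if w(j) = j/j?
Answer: I*√2964857 ≈ 1721.9*I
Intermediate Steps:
w(j) = 1
D(L) = 2*L*(-2 - L) (D(L) = (L - (2 + 2*L))*(2*L) = (L + (-2 - 2*L))*(2*L) = (-2 - L)*(2*L) = 2*L*(-2 - L))
Y(c, k) = -1 + k (Y(c, k) = k - 1*1 = k - 1 = -1 + k)
√(-2963608 + Y(696, D(24))) = √(-2963608 + (-1 - 2*24*(2 + 24))) = √(-2963608 + (-1 - 2*24*26)) = √(-2963608 + (-1 - 1248)) = √(-2963608 - 1249) = √(-2964857) = I*√2964857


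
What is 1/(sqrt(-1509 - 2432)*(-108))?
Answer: I*sqrt(3941)/425628 ≈ 0.00014749*I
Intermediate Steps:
1/(sqrt(-1509 - 2432)*(-108)) = 1/(sqrt(-3941)*(-108)) = 1/((I*sqrt(3941))*(-108)) = 1/(-108*I*sqrt(3941)) = I*sqrt(3941)/425628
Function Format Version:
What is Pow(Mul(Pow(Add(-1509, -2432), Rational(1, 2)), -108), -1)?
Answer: Mul(Rational(1, 425628), I, Pow(3941, Rational(1, 2))) ≈ Mul(0.00014749, I)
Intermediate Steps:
Pow(Mul(Pow(Add(-1509, -2432), Rational(1, 2)), -108), -1) = Pow(Mul(Pow(-3941, Rational(1, 2)), -108), -1) = Pow(Mul(Mul(I, Pow(3941, Rational(1, 2))), -108), -1) = Pow(Mul(-108, I, Pow(3941, Rational(1, 2))), -1) = Mul(Rational(1, 425628), I, Pow(3941, Rational(1, 2)))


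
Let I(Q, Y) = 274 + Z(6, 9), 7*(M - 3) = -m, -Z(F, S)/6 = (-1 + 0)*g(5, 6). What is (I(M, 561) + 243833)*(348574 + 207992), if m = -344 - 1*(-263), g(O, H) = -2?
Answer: 135854977770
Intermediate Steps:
m = -81 (m = -344 + 263 = -81)
Z(F, S) = -12 (Z(F, S) = -6*(-1 + 0)*(-2) = -(-6)*(-2) = -6*2 = -12)
M = 102/7 (M = 3 + (-1*(-81))/7 = 3 + (⅐)*81 = 3 + 81/7 = 102/7 ≈ 14.571)
I(Q, Y) = 262 (I(Q, Y) = 274 - 12 = 262)
(I(M, 561) + 243833)*(348574 + 207992) = (262 + 243833)*(348574 + 207992) = 244095*556566 = 135854977770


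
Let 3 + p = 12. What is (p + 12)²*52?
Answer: 22932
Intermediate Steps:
p = 9 (p = -3 + 12 = 9)
(p + 12)²*52 = (9 + 12)²*52 = 21²*52 = 441*52 = 22932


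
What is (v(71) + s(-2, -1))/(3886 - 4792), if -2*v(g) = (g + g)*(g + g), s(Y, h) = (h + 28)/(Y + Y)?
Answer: 40355/3624 ≈ 11.135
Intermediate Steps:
s(Y, h) = (28 + h)/(2*Y) (s(Y, h) = (28 + h)/((2*Y)) = (28 + h)*(1/(2*Y)) = (28 + h)/(2*Y))
v(g) = -2*g² (v(g) = -(g + g)*(g + g)/2 = -2*g*2*g/2 = -2*g²)
(v(71) + s(-2, -1))/(3886 - 4792) = (-2*71² + (½)*(28 - 1)/(-2))/(3886 - 4792) = (-2*5041 + (½)*(-½)*27)/(-906) = (-10082 - 27/4)*(-1/906) = -40355/4*(-1/906) = 40355/3624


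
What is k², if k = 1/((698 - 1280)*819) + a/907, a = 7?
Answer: 11126887818601/186908196497385636 ≈ 5.9531e-5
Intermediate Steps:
k = 3335699/432328806 (k = 1/((698 - 1280)*819) + 7/907 = (1/819)/(-582) + 7*(1/907) = -1/582*1/819 + 7/907 = -1/476658 + 7/907 = 3335699/432328806 ≈ 0.0077156)
k² = (3335699/432328806)² = 11126887818601/186908196497385636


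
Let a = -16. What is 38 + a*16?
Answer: -218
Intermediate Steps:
38 + a*16 = 38 - 16*16 = 38 - 256 = -218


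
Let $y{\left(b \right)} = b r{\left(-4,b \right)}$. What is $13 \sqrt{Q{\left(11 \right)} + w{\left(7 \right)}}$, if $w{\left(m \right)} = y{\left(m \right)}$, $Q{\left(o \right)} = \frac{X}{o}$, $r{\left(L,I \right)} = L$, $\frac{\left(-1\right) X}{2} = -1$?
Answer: $\frac{39 i \sqrt{374}}{11} \approx 68.566 i$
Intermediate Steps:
$X = 2$ ($X = \left(-2\right) \left(-1\right) = 2$)
$Q{\left(o \right)} = \frac{2}{o}$
$y{\left(b \right)} = - 4 b$ ($y{\left(b \right)} = b \left(-4\right) = - 4 b$)
$w{\left(m \right)} = - 4 m$
$13 \sqrt{Q{\left(11 \right)} + w{\left(7 \right)}} = 13 \sqrt{\frac{2}{11} - 28} = 13 \sqrt{- \frac{306}{11}} = 13 \frac{3 i \sqrt{374}}{11} = \frac{39 i \sqrt{374}}{11}$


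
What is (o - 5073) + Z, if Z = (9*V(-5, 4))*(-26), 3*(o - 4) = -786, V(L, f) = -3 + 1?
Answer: -4863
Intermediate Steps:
V(L, f) = -2
o = -258 (o = 4 + (1/3)*(-786) = 4 - 262 = -258)
Z = 468 (Z = (9*(-2))*(-26) = -18*(-26) = 468)
(o - 5073) + Z = (-258 - 5073) + 468 = -5331 + 468 = -4863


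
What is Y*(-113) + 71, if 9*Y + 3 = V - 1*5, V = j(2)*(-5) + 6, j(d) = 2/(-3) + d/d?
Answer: 3160/27 ≈ 117.04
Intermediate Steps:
j(d) = ⅓ (j(d) = 2*(-⅓) + 1 = -⅔ + 1 = ⅓)
V = 13/3 (V = (⅓)*(-5) + 6 = -5/3 + 6 = 13/3 ≈ 4.3333)
Y = -11/27 (Y = -⅓ + (13/3 - 1*5)/9 = -⅓ + (13/3 - 5)/9 = -⅓ + (⅑)*(-⅔) = -⅓ - 2/27 = -11/27 ≈ -0.40741)
Y*(-113) + 71 = -11/27*(-113) + 71 = 1243/27 + 71 = 3160/27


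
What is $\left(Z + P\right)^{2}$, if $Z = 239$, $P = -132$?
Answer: $11449$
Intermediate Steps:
$\left(Z + P\right)^{2} = \left(239 - 132\right)^{2} = 107^{2} = 11449$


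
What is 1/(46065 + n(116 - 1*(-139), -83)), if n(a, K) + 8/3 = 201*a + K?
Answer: 3/291703 ≈ 1.0284e-5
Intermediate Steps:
n(a, K) = -8/3 + K + 201*a (n(a, K) = -8/3 + (201*a + K) = -8/3 + (K + 201*a) = -8/3 + K + 201*a)
1/(46065 + n(116 - 1*(-139), -83)) = 1/(46065 + (-8/3 - 83 + 201*(116 - 1*(-139)))) = 1/(46065 + (-8/3 - 83 + 201*(116 + 139))) = 1/(46065 + (-8/3 - 83 + 201*255)) = 1/(46065 + (-8/3 - 83 + 51255)) = 1/(46065 + 153508/3) = 1/(291703/3) = 3/291703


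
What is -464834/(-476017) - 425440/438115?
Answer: 226815086/41710037591 ≈ 0.0054379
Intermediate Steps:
-464834/(-476017) - 425440/438115 = -464834*(-1/476017) - 425440*1/438115 = 464834/476017 - 85088/87623 = 226815086/41710037591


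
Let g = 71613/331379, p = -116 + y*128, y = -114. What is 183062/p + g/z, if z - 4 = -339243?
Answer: -10289611716901513/826712268992674 ≈ -12.446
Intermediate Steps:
z = -339239 (z = 4 - 339243 = -339239)
p = -14708 (p = -116 - 114*128 = -116 - 14592 = -14708)
g = 71613/331379 (g = 71613*(1/331379) = 71613/331379 ≈ 0.21611)
183062/p + g/z = 183062/(-14708) + (71613/331379)/(-339239) = 183062*(-1/14708) + (71613/331379)*(-1/339239) = -91531/7354 - 71613/112416680581 = -10289611716901513/826712268992674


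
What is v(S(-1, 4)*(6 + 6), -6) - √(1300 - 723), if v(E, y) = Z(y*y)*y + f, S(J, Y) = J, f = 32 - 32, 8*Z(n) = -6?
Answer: 9/2 - √577 ≈ -19.521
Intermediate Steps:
Z(n) = -¾ (Z(n) = (⅛)*(-6) = -¾)
f = 0
v(E, y) = -3*y/4 (v(E, y) = -3*y/4 + 0 = -3*y/4)
v(S(-1, 4)*(6 + 6), -6) - √(1300 - 723) = -¾*(-6) - √(1300 - 723) = 9/2 - √577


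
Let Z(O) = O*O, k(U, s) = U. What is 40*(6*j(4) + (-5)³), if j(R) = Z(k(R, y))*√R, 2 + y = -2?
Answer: 2680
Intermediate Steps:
y = -4 (y = -2 - 2 = -4)
Z(O) = O²
j(R) = R^(5/2) (j(R) = R²*√R = R^(5/2))
40*(6*j(4) + (-5)³) = 40*(6*4^(5/2) + (-5)³) = 40*(6*32 - 125) = 40*(192 - 125) = 40*67 = 2680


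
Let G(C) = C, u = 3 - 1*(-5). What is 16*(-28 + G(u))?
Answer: -320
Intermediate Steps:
u = 8 (u = 3 + 5 = 8)
16*(-28 + G(u)) = 16*(-28 + 8) = 16*(-20) = -320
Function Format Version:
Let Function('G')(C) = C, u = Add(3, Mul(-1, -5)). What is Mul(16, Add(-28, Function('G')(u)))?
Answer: -320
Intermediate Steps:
u = 8 (u = Add(3, 5) = 8)
Mul(16, Add(-28, Function('G')(u))) = Mul(16, Add(-28, 8)) = Mul(16, -20) = -320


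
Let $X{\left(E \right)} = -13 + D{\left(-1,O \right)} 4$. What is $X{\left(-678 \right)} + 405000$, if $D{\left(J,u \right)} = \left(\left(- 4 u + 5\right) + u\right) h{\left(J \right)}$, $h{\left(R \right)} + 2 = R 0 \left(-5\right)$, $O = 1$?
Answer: $404971$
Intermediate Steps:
$h{\left(R \right)} = -2$ ($h{\left(R \right)} = -2 + R 0 \left(-5\right) = -2 + 0 \left(-5\right) = -2 + 0 = -2$)
$D{\left(J,u \right)} = -10 + 6 u$ ($D{\left(J,u \right)} = \left(\left(- 4 u + 5\right) + u\right) \left(-2\right) = \left(\left(5 - 4 u\right) + u\right) \left(-2\right) = \left(5 - 3 u\right) \left(-2\right) = -10 + 6 u$)
$X{\left(E \right)} = -29$ ($X{\left(E \right)} = -13 + \left(-10 + 6 \cdot 1\right) 4 = -13 + \left(-10 + 6\right) 4 = -13 - 16 = -29$)
$X{\left(-678 \right)} + 405000 = -29 + 405000 = 404971$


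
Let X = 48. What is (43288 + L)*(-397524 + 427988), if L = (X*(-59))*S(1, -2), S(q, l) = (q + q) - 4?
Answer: 1491273728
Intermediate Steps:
S(q, l) = -4 + 2*q (S(q, l) = 2*q - 4 = -4 + 2*q)
L = 5664 (L = (48*(-59))*(-4 + 2*1) = -2832*(-4 + 2) = -2832*(-2) = 5664)
(43288 + L)*(-397524 + 427988) = (43288 + 5664)*(-397524 + 427988) = 48952*30464 = 1491273728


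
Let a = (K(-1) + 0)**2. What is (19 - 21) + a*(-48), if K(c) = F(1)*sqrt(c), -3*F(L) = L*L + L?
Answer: 58/3 ≈ 19.333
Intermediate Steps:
F(L) = -L/3 - L**2/3 (F(L) = -(L*L + L)/3 = -(L**2 + L)/3 = -(L + L**2)/3 = -L/3 - L**2/3)
K(c) = -2*sqrt(c)/3 (K(c) = (-1/3*1*(1 + 1))*sqrt(c) = (-1/3*1*2)*sqrt(c) = -2*sqrt(c)/3)
a = -4/9 (a = (-2*I/3 + 0)**2 = (-2*I/3)**2 = -4/9 ≈ -0.44444)
(19 - 21) + a*(-48) = (19 - 21) - 4/9*(-48) = -2 + 64/3 = 58/3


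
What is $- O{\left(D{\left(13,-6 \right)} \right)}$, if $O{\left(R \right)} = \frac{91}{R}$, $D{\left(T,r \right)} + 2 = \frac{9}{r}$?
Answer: $26$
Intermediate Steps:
$D{\left(T,r \right)} = -2 + \frac{9}{r}$
$- O{\left(D{\left(13,-6 \right)} \right)} = - \frac{91}{-2 + \frac{9}{-6}} = - \frac{91}{-2 + 9 \left(- \frac{1}{6}\right)} = - \frac{91}{-2 - \frac{3}{2}} = - \frac{91}{- \frac{7}{2}} = - \frac{91 \left(-2\right)}{7} = \left(-1\right) \left(-26\right) = 26$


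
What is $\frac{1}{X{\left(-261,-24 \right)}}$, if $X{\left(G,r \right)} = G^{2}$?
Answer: $\frac{1}{68121} \approx 1.468 \cdot 10^{-5}$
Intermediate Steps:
$\frac{1}{X{\left(-261,-24 \right)}} = \frac{1}{\left(-261\right)^{2}} = \frac{1}{68121}$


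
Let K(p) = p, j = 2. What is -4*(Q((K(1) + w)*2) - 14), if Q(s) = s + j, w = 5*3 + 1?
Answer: -88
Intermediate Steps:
w = 16 (w = 15 + 1 = 16)
Q(s) = 2 + s (Q(s) = s + 2 = 2 + s)
-4*(Q((K(1) + w)*2) - 14) = -4*((2 + (1 + 16)*2) - 14) = -4*((2 + 17*2) - 14) = -4*((2 + 34) - 14) = -4*(36 - 14) = -4*22 = -88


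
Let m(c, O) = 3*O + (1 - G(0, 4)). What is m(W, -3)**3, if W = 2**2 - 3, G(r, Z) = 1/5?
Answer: -68921/125 ≈ -551.37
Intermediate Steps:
G(r, Z) = 1/5
W = 1 (W = 4 - 3 = 1)
m(c, O) = 4/5 + 3*O (m(c, O) = 3*O + (1 - 1*1/5) = 3*O + (1 - 1/5) = 3*O + 4/5 = 4/5 + 3*O)
m(W, -3)**3 = (4/5 + 3*(-3))**3 = (4/5 - 9)**3 = (-41/5)**3 = -68921/125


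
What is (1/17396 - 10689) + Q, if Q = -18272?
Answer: -503805555/17396 ≈ -28961.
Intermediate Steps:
(1/17396 - 10689) + Q = (1/17396 - 10689) - 18272 = -185945843/17396 - 18272 = -503805555/17396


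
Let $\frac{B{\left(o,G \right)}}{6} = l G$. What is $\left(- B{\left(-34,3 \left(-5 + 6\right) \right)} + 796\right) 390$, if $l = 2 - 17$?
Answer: $415740$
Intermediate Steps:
$l = -15$ ($l = 2 - 17 = -15$)
$B{\left(o,G \right)} = - 90 G$ ($B{\left(o,G \right)} = 6 \left(- 15 G\right) = - 90 G$)
$\left(- B{\left(-34,3 \left(-5 + 6\right) \right)} + 796\right) 390 = \left(- \left(-90\right) 3 \left(-5 + 6\right) + 796\right) 390 = \left(- \left(-90\right) 3 \cdot 1 + 796\right) 390 = \left(- \left(-90\right) 3 + 796\right) 390 = \left(\left(-1\right) \left(-270\right) + 796\right) 390 = \left(270 + 796\right) 390 = 1066 \cdot 390 = 415740$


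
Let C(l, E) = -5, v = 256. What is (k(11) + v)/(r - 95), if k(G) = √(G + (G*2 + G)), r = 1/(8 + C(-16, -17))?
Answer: -192/71 - 3*√11/142 ≈ -2.7743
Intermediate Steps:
r = ⅓ (r = 1/(8 - 5) = 1/3 = ⅓ ≈ 0.33333)
k(G) = 2*√G (k(G) = √(G + (2*G + G)) = √(G + 3*G) = √(4*G) = 2*√G)
(k(11) + v)/(r - 95) = (2*√11 + 256)/(⅓ - 95) = (256 + 2*√11)/(-284/3) = (256 + 2*√11)*(-3/284) = -192/71 - 3*√11/142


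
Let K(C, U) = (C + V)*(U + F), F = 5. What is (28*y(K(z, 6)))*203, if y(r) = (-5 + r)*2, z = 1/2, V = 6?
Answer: 755972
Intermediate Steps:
z = 1/2 ≈ 0.50000
K(C, U) = (5 + U)*(6 + C) (K(C, U) = (C + 6)*(U + 5) = (6 + C)*(5 + U) = (5 + U)*(6 + C))
y(r) = -10 + 2*r
(28*y(K(z, 6)))*203 = (28*(-10 + 2*(30 + 5*(1/2) + 6*6 + (1/2)*6)))*203 = (28*(-10 + 2*(30 + 5/2 + 36 + 3)))*203 = (28*(-10 + 2*(143/2)))*203 = (28*(-10 + 143))*203 = (28*133)*203 = 3724*203 = 755972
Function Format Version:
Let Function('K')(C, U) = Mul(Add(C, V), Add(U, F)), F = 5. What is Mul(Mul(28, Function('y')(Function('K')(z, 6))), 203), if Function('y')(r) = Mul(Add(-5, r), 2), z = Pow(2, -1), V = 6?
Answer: 755972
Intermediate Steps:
z = Rational(1, 2) ≈ 0.50000
Function('K')(C, U) = Mul(Add(5, U), Add(6, C)) (Function('K')(C, U) = Mul(Add(C, 6), Add(U, 5)) = Mul(Add(6, C), Add(5, U)) = Mul(Add(5, U), Add(6, C)))
Function('y')(r) = Add(-10, Mul(2, r))
Mul(Mul(28, Function('y')(Function('K')(z, 6))), 203) = Mul(Mul(28, Add(-10, Mul(2, Add(30, Mul(5, Rational(1, 2)), Mul(6, 6), Mul(Rational(1, 2), 6))))), 203) = Mul(Mul(28, Add(-10, Mul(2, Add(30, Rational(5, 2), 36, 3)))), 203) = Mul(Mul(28, Add(-10, Mul(2, Rational(143, 2)))), 203) = Mul(Mul(28, Add(-10, 143)), 203) = Mul(Mul(28, 133), 203) = Mul(3724, 203) = 755972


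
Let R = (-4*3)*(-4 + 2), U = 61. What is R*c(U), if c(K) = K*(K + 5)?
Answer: 96624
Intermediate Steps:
c(K) = K*(5 + K)
R = 24 (R = -12*(-2) = 24)
R*c(U) = 24*(61*(5 + 61)) = 24*(61*66) = 24*4026 = 96624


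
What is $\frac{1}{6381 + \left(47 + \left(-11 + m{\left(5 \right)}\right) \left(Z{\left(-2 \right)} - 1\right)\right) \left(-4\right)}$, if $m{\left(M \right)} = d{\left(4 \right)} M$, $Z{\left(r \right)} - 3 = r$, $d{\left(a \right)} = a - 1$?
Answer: $\frac{1}{6193} \approx 0.00016147$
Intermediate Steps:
$d{\left(a \right)} = -1 + a$ ($d{\left(a \right)} = a - 1 = -1 + a$)
$Z{\left(r \right)} = 3 + r$
$m{\left(M \right)} = 3 M$ ($m{\left(M \right)} = \left(-1 + 4\right) M = 3 M$)
$\frac{1}{6381 + \left(47 + \left(-11 + m{\left(5 \right)}\right) \left(Z{\left(-2 \right)} - 1\right)\right) \left(-4\right)} = \frac{1}{6381 + \left(47 + \left(-11 + 3 \cdot 5\right) \left(\left(3 - 2\right) - 1\right)\right) \left(-4\right)} = \frac{1}{6381 + \left(47 + \left(-11 + 15\right) \left(1 - 1\right)\right) \left(-4\right)} = \frac{1}{6381 + \left(47 + 4 \cdot 0\right) \left(-4\right)} = \frac{1}{6381 + \left(47 + 0\right) \left(-4\right)} = \frac{1}{6381 + 47 \left(-4\right)} = \frac{1}{6381 - 188} = \frac{1}{6193}$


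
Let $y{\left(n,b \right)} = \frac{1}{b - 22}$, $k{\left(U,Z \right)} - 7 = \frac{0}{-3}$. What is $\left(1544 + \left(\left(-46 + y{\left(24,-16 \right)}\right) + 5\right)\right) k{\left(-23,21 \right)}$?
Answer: $\frac{399791}{38} \approx 10521.0$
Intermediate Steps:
$k{\left(U,Z \right)} = 7$ ($k{\left(U,Z \right)} = 7 + \frac{0}{-3} = 7 + 0 \left(- \frac{1}{3}\right) = 7 + 0 = 7$)
$y{\left(n,b \right)} = \frac{1}{-22 + b}$
$\left(1544 + \left(\left(-46 + y{\left(24,-16 \right)}\right) + 5\right)\right) k{\left(-23,21 \right)} = \left(1544 + \left(\left(-46 + \frac{1}{-22 - 16}\right) + 5\right)\right) 7 = \left(1544 + \left(\left(-46 + \frac{1}{-38}\right) + 5\right)\right) 7 = \left(1544 + \left(\left(-46 - \frac{1}{38}\right) + 5\right)\right) 7 = \left(1544 + \left(- \frac{1749}{38} + 5\right)\right) 7 = \left(1544 - \frac{1559}{38}\right) 7 = \frac{57113}{38} \cdot 7 = \frac{399791}{38}$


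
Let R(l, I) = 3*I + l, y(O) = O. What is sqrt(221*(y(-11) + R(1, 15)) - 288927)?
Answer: 2*I*sqrt(70298) ≈ 530.28*I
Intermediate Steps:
R(l, I) = l + 3*I
sqrt(221*(y(-11) + R(1, 15)) - 288927) = sqrt(221*(-11 + (1 + 3*15)) - 288927) = sqrt(221*(-11 + (1 + 45)) - 288927) = sqrt(221*(-11 + 46) - 288927) = sqrt(221*35 - 288927) = sqrt(7735 - 288927) = sqrt(-281192) = 2*I*sqrt(70298)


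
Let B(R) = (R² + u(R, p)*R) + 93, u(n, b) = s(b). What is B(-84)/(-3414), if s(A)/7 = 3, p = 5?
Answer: -1795/1138 ≈ -1.5773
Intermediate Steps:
s(A) = 21 (s(A) = 7*3 = 21)
u(n, b) = 21
B(R) = 93 + R² + 21*R (B(R) = (R² + 21*R) + 93 = 93 + R² + 21*R)
B(-84)/(-3414) = (93 + (-84)² + 21*(-84))/(-3414) = (93 + 7056 - 1764)*(-1/3414) = 5385*(-1/3414) = -1795/1138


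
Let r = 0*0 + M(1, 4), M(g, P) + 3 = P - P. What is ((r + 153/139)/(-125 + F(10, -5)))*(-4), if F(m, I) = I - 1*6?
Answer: -132/2363 ≈ -0.055861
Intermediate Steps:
M(g, P) = -3 (M(g, P) = -3 + (P - P) = -3 + 0 = -3)
F(m, I) = -6 + I (F(m, I) = I - 6 = -6 + I)
r = -3 (r = 0*0 - 3 = 0 - 3 = -3)
((r + 153/139)/(-125 + F(10, -5)))*(-4) = ((-3 + 153/139)/(-125 + (-6 - 5)))*(-4) = ((-3 + 153*(1/139))/(-125 - 11))*(-4) = ((-3 + 153/139)/(-136))*(-4) = -264/139*(-1/136)*(-4) = (33/2363)*(-4) = -132/2363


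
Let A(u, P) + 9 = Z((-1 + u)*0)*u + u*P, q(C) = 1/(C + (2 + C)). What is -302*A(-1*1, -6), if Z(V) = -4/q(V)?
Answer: -1510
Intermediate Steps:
q(C) = 1/(2 + 2*C)
Z(V) = -8 - 8*V (Z(V) = -(8 + 8*V) = -4*(2 + 2*V) = -8 - 8*V)
A(u, P) = -9 - 8*u + P*u (A(u, P) = -9 + ((-8 - 8*(-1 + u)*0)*u + u*P) = -9 + ((-8 - 8*0)*u + P*u) = -9 + ((-8 + 0)*u + P*u) = -9 + (-8*u + P*u) = -9 - 8*u + P*u)
-302*A(-1*1, -6) = -302*(-9 - (-8) - (-6)) = -302*(-9 - 8*(-1) - 6*(-1)) = -302*(-9 + 8 + 6) = -302*5 = -1510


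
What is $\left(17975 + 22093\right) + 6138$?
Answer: $46206$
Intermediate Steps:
$\left(17975 + 22093\right) + 6138 = 40068 + 6138 = 46206$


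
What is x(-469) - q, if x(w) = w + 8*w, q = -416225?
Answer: 412004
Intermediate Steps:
x(w) = 9*w
x(-469) - q = 9*(-469) - 1*(-416225) = -4221 + 416225 = 412004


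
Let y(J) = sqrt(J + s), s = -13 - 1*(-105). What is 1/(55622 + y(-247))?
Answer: 55622/3093807039 - I*sqrt(155)/3093807039 ≈ 1.7978e-5 - 4.0241e-9*I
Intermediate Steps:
s = 92 (s = -13 + 105 = 92)
y(J) = sqrt(92 + J) (y(J) = sqrt(J + 92) = sqrt(92 + J))
1/(55622 + y(-247)) = 1/(55622 + sqrt(92 - 247)) = 1/(55622 + sqrt(-155)) = 1/(55622 + I*sqrt(155))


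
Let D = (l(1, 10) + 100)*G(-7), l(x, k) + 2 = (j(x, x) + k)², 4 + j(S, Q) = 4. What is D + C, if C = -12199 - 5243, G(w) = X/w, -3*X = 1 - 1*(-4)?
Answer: -121764/7 ≈ -17395.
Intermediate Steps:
X = -5/3 (X = -(1 - 1*(-4))/3 = -(1 + 4)/3 = -⅓*5 = -5/3 ≈ -1.6667)
j(S, Q) = 0 (j(S, Q) = -4 + 4 = 0)
l(x, k) = -2 + k² (l(x, k) = -2 + (0 + k)² = -2 + k²)
G(w) = -5/(3*w)
C = -17442
D = 330/7 (D = ((-2 + 10²) + 100)*(-5/3/(-7)) = ((-2 + 100) + 100)*(-5/3*(-⅐)) = (98 + 100)*(5/21) = 198*(5/21) = 330/7 ≈ 47.143)
D + C = 330/7 - 17442 = -121764/7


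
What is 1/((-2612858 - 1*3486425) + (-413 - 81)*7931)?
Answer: -1/10017197 ≈ -9.9828e-8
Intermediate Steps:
1/((-2612858 - 1*3486425) + (-413 - 81)*7931) = 1/((-2612858 - 3486425) - 494*7931) = 1/(-6099283 - 3917914) = 1/(-10017197) = -1/10017197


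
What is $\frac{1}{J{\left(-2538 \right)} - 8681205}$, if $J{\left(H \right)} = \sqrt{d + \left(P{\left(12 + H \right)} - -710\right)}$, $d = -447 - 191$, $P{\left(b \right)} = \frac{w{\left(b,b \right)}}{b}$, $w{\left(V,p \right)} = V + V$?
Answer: $- \frac{8681205}{75363320251951} - \frac{\sqrt{74}}{75363320251951} \approx -1.1519 \cdot 10^{-7}$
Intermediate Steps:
$w{\left(V,p \right)} = 2 V$
$P{\left(b \right)} = 2$ ($P{\left(b \right)} = \frac{2 b}{b} = 2$)
$d = -638$
$J{\left(H \right)} = \sqrt{74}$ ($J{\left(H \right)} = \sqrt{-638 + \left(2 - -710\right)} = \sqrt{-638 + \left(2 + 710\right)} = \sqrt{-638 + 712} = \sqrt{74}$)
$\frac{1}{J{\left(-2538 \right)} - 8681205} = \frac{1}{\sqrt{74} - 8681205} = \frac{1}{-8681205 + \sqrt{74}}$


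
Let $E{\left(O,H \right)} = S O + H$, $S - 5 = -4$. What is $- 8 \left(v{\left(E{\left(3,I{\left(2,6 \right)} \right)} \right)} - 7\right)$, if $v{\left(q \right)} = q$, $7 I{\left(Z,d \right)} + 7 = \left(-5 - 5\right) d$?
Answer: $\frac{760}{7} \approx 108.57$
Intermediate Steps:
$S = 1$ ($S = 5 - 4 = 1$)
$I{\left(Z,d \right)} = -1 - \frac{10 d}{7}$ ($I{\left(Z,d \right)} = -1 + \frac{\left(-5 - 5\right) d}{7} = -1 + \frac{\left(-10\right) d}{7} = -1 - \frac{10 d}{7}$)
$E{\left(O,H \right)} = H + O$ ($E{\left(O,H \right)} = 1 O + H = O + H = H + O$)
$- 8 \left(v{\left(E{\left(3,I{\left(2,6 \right)} \right)} \right)} - 7\right) = - 8 \left(\left(\left(-1 - \frac{60}{7}\right) + 3\right) - 7\right) = - 8 \left(\left(- \frac{67}{7} + 3\right) - 7\right) = - 8 \left(- \frac{46}{7} - 7\right) = \left(-8\right) \left(- \frac{95}{7}\right) = \frac{760}{7}$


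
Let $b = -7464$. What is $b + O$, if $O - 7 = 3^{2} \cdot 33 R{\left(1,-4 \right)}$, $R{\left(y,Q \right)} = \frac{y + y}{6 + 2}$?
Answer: $- \frac{29531}{4} \approx -7382.8$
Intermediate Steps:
$R{\left(y,Q \right)} = \frac{y}{4}$ ($R{\left(y,Q \right)} = \frac{2 y}{8} = 2 y \frac{1}{8} = \frac{y}{4}$)
$O = \frac{325}{4}$ ($O = 7 + 3^{2} \cdot 33 \cdot \frac{1}{4} \cdot 1 = 7 + 9 \cdot 33 \cdot \frac{1}{4} = 7 + 297 \cdot \frac{1}{4} = 7 + \frac{297}{4} = \frac{325}{4} \approx 81.25$)
$b + O = -7464 + \frac{325}{4} = - \frac{29531}{4}$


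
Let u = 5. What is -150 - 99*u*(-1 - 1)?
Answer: 840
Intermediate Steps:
-150 - 99*u*(-1 - 1) = -150 - 495*(-1 - 1) = -150 - 495*(-2) = -150 - 99*(-10) = -150 + 990 = 840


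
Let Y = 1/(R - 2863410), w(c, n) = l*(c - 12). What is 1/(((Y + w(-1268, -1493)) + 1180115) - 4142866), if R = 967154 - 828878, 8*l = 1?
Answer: -2725134/8074329505075 ≈ -3.3751e-7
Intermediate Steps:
l = 1/8 (l = (1/8)*1 = 1/8 ≈ 0.12500)
w(c, n) = -3/2 + c/8 (w(c, n) = (c - 12)/8 = (-12 + c)/8 = -3/2 + c/8)
R = 138276
Y = -1/2725134 (Y = 1/(138276 - 2863410) = 1/(-2725134) = -1/2725134 ≈ -3.6695e-7)
1/(((Y + w(-1268, -1493)) + 1180115) - 4142866) = 1/(((-1/2725134 + (-3/2 + (1/8)*(-1268))) + 1180115) - 4142866) = 1/(((-1/2725134 + (-3/2 - 317/2)) + 1180115) - 4142866) = 1/(((-1/2725134 - 160) + 1180115) - 4142866) = 1/((-436021441/2725134 + 1180115) - 4142866) = 1/(3215535488969/2725134 - 4142866) = 1/(-8074329505075/2725134) = -2725134/8074329505075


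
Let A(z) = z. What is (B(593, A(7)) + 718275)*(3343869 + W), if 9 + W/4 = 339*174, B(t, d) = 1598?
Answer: 2576984808321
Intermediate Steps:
W = 235908 (W = -36 + 4*(339*174) = -36 + 4*58986 = -36 + 235944 = 235908)
(B(593, A(7)) + 718275)*(3343869 + W) = (1598 + 718275)*(3343869 + 235908) = 719873*3579777 = 2576984808321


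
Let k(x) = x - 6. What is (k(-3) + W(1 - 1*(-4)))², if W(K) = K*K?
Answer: 256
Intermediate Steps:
W(K) = K²
k(x) = -6 + x
(k(-3) + W(1 - 1*(-4)))² = ((-6 - 3) + (1 - 1*(-4))²)² = (-9 + (1 + 4)²)² = (-9 + 5²)² = (-9 + 25)² = 16² = 256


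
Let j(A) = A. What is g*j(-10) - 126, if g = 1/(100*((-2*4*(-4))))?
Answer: -40321/320 ≈ -126.00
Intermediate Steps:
g = 1/3200 (g = 1/(100*((-8*(-4)))) = (1/100)/32 = (1/100)*(1/32) = 1/3200 ≈ 0.00031250)
g*j(-10) - 126 = (1/3200)*(-10) - 126 = -1/320 - 126 = -40321/320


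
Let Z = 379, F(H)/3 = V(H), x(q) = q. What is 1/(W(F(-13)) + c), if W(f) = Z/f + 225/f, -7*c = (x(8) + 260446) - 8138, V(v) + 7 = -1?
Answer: -42/1514953 ≈ -2.7724e-5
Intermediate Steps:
V(v) = -8 (V(v) = -7 - 1 = -8)
F(H) = -24 (F(H) = 3*(-8) = -24)
c = -252316/7 (c = -((8 + 260446) - 8138)/7 = -(260454 - 8138)/7 = -⅐*252316 = -252316/7 ≈ -36045.)
W(f) = 604/f (W(f) = 379/f + 225/f = 604/f)
1/(W(F(-13)) + c) = 1/(604/(-24) - 252316/7) = 1/(604*(-1/24) - 252316/7) = 1/(-151/6 - 252316/7) = 1/(-1514953/42) = -42/1514953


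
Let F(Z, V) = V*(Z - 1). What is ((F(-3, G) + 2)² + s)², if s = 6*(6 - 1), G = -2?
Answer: 16900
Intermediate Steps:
F(Z, V) = V*(-1 + Z)
s = 30 (s = 6*5 = 30)
((F(-3, G) + 2)² + s)² = ((-2*(-1 - 3) + 2)² + 30)² = ((-2*(-4) + 2)² + 30)² = ((8 + 2)² + 30)² = (10² + 30)² = (100 + 30)² = 130² = 16900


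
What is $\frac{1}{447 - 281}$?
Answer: $\frac{1}{166} \approx 0.0060241$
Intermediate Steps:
$\frac{1}{447 - 281} = \frac{1}{166}$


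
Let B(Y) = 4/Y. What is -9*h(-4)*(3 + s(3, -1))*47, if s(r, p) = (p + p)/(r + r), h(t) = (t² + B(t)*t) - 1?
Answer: -21432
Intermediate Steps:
h(t) = 3 + t² (h(t) = (t² + (4/t)*t) - 1 = (t² + 4) - 1 = (4 + t²) - 1 = 3 + t²)
s(r, p) = p/r (s(r, p) = (2*p)/((2*r)) = (2*p)*(1/(2*r)) = p/r)
-9*h(-4)*(3 + s(3, -1))*47 = -9*(3 + (-4)²)*(3 - 1/3)*47 = -9*(3 + 16)*(3 - 1*⅓)*47 = -171*(3 - ⅓)*47 = -171*8/3*47 = -9*152/3*47 = -456*47 = -21432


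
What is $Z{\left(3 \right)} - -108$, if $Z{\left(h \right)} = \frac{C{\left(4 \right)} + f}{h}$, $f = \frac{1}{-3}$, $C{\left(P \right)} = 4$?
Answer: $\frac{983}{9} \approx 109.22$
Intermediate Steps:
$f = - \frac{1}{3} \approx -0.33333$
$Z{\left(h \right)} = \frac{11}{3 h}$ ($Z{\left(h \right)} = \frac{4 - \frac{1}{3}}{h} = \frac{11}{3 h}$)
$Z{\left(3 \right)} - -108 = \frac{11}{3 \cdot 3} - -108 = \frac{11}{3} \cdot \frac{1}{3} + 108 = \frac{11}{9} + 108 = \frac{983}{9}$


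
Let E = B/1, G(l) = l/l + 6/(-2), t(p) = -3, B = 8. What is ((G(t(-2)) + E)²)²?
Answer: 1296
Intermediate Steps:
G(l) = -2 (G(l) = 1 + 6*(-½) = 1 - 3 = -2)
E = 8 (E = 8/1 = 8*1 = 8)
((G(t(-2)) + E)²)² = ((-2 + 8)²)² = (6²)² = 36² = 1296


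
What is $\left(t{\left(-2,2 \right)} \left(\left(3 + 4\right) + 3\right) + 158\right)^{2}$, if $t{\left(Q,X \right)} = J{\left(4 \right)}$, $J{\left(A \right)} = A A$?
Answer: $101124$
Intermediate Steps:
$J{\left(A \right)} = A^{2}$
$t{\left(Q,X \right)} = 16$ ($t{\left(Q,X \right)} = 4^{2} = 16$)
$\left(t{\left(-2,2 \right)} \left(\left(3 + 4\right) + 3\right) + 158\right)^{2} = \left(16 \left(\left(3 + 4\right) + 3\right) + 158\right)^{2} = \left(16 \left(7 + 3\right) + 158\right)^{2} = \left(16 \cdot 10 + 158\right)^{2} = \left(160 + 158\right)^{2} = 318^{2} = 101124$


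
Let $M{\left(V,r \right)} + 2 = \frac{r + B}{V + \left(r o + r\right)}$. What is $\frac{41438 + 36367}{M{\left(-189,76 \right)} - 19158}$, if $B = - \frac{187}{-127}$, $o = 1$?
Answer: $- \frac{365605695}{90042679} \approx -4.0604$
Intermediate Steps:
$B = \frac{187}{127}$ ($B = \left(-187\right) \left(- \frac{1}{127}\right) = \frac{187}{127} \approx 1.4724$)
$M{\left(V,r \right)} = -2 + \frac{\frac{187}{127} + r}{V + 2 r}$ ($M{\left(V,r \right)} = -2 + \frac{r + \frac{187}{127}}{V + \left(r 1 + r\right)} = -2 + \frac{\frac{187}{127} + r}{V + \left(r + r\right)} = -2 + \frac{\frac{187}{127} + r}{V + 2 r}$)
$\frac{41438 + 36367}{M{\left(-189,76 \right)} - 19158} = \frac{41438 + 36367}{\frac{187 - 28956 - -48006}{127 \left(-189 + 2 \cdot 76\right)} - 19158} = \frac{77805}{\frac{187 - 28956 + 48006}{127 \left(-189 + 152\right)} - 19158} = \frac{77805}{\frac{1}{127} \frac{1}{-37} \cdot 19237 - 19158} = \frac{77805}{\frac{1}{127} \left(- \frac{1}{37}\right) 19237 - 19158} = \frac{77805}{- \frac{19237}{4699} - 19158} = \frac{77805}{- \frac{90042679}{4699}} = 77805 \left(- \frac{4699}{90042679}\right) = - \frac{365605695}{90042679}$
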